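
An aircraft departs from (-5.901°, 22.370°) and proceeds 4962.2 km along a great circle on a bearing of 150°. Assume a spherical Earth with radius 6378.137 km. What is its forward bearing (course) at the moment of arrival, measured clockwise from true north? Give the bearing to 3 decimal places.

final bearing 137.431°

Central angle δ = d/R = 0.778001 rad.
Start latitude φ₁ = -0.102992 rad; initial bearing θ = 2.617994 rad.
sin φ₂ = sin φ₁ cos δ + cos φ₁ sin δ cos θ = (-0.102810)(0.712318) + (0.994701)(0.701857)(-0.866025) = -0.677839
φ₂ = asin(-0.677839) = -0.744819 rad = -42.675°.
For the longitude increment, Δλ = atan2( sin θ sin δ cos φ₁, cos δ − sin φ₁ sin φ₂ ) = atan2(0.349069, 0.642629) = 28.510°.
λ₂ = 22.370° + 28.510° = 50.880°.
The forward bearing on arrival equals the back-azimuth from the destination plus 180°.
Back-azimuth from P₂ (-42.675°, 50.880°) to P₁ (-5.901°, 22.370°), with Δλ' = λ₁ − λ₂ = -28.510°: atan2( sin Δλ' cos φ₁ , cos φ₂ sin φ₁ − sin φ₂ cos φ₁ cos Δλ' ) = 317.431°.
Final bearing = (317.431° + 180°) mod 360° = 137.431°.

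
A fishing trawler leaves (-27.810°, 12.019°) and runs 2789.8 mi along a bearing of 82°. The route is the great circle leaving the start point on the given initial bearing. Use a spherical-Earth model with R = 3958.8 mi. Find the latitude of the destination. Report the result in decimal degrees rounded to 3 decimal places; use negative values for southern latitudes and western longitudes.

Angular distance δ = d/R = 2789.8 / 3958.8 = 0.704708 rad.
Start latitude φ₁ = -0.485376 rad; initial bearing θ = 1.431170 rad.
Applying the spherical law of cosines for sides, sin φ₂ = sin φ₁ cos δ + cos φ₁ sin δ cos θ = -0.275666, so φ₂ = -16.002°.
Then Δλ = atan2(0.567413, 0.633191) = 0.730666 rad, from sin θ sin δ cos φ₁ over cos δ − sin φ₁ sin φ₂.
λ₂ = λ₁ + Δλ = 53.883°.

latitude -16.002°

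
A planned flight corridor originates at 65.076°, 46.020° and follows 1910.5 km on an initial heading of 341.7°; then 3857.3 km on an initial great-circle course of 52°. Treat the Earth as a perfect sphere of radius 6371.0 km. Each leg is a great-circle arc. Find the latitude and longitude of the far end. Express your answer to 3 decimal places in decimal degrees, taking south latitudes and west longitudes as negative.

latitude 60.558°, longitude 128.152°

Apply the spherical direct solution leg by leg, carrying full precision between legs.
Leg 1: from (65.076°, 46.020°), δ = 1910.5/6371 = 0.299874 rad, θ = 341.7° → φ = 79.928°, λ = 13.991°.
Leg 2: from (79.928°, 13.991°), δ = 3857.3/6371 = 0.605447 rad, θ = 52° → φ = 60.558°, λ = 128.152°.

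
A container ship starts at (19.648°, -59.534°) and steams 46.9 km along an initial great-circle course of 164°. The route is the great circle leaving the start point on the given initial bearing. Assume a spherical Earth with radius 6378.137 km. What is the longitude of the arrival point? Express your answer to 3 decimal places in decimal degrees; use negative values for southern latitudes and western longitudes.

longitude -59.411°

δ = 46.9/6378.137 = 0.007353 rad (0.4213°).
With φ₁ = 19.648° = 0.342922 rad and θ = 164° = 2.862340 rad:
sin φ₂ = sin φ₁ cos δ + cos φ₁ sin δ cos θ = (0.336241)(0.999973) + (0.941776)(0.007353)(-0.961262) = 0.329575
φ₂ = asin(0.329575) = 0.335853 rad = 19.243°.
For the longitude increment, Δλ = atan2( sin θ sin δ cos φ₁, cos δ − sin φ₁ sin φ₂ ) = atan2(0.001909, 0.889157) = 0.123°.
Hence λ₂ = -59.534° + 0.123° = -59.411°.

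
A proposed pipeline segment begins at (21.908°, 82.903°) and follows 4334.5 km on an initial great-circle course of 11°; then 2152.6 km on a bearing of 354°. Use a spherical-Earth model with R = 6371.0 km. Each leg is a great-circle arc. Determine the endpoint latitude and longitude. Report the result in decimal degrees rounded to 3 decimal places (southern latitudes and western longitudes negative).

Apply the spherical direct solution leg by leg, carrying full precision between legs.
Leg 1: from (21.908°, 82.903°), δ = 4334.5/6371 = 0.680348 rad, θ = 11° → φ = 59.650°, λ = 96.645°.
Leg 2: from (59.650°, 96.645°), δ = 2152.6/6371 = 0.337875 rad, θ = 354° → φ = 78.737°, λ = 86.427°.

latitude 78.737°, longitude 86.427°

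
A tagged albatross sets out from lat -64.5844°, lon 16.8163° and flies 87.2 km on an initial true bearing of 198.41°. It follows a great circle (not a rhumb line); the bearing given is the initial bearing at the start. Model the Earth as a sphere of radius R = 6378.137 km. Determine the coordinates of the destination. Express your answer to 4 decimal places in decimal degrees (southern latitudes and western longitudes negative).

latitude -65.3265°, longitude 16.2237°

The arc subtends δ = 87.2/6378.137 = 0.013672 rad at the centre.
With φ₁ = -64.5844° = -1.127210 rad and θ = 198.41° = 3.462908 rad:
Applying the spherical law of cosines for sides, sin φ₂ = sin φ₁ cos δ + cos φ₁ sin δ cos θ = -0.908701, so φ₂ = -65.3265°.
Then Δλ = atan2(-0.001853, 0.179151) = -0.010343 rad, from sin θ sin δ cos φ₁ over cos δ − sin φ₁ sin φ₂.
Hence λ₂ = 16.8163° + -0.5926° = 16.2237°.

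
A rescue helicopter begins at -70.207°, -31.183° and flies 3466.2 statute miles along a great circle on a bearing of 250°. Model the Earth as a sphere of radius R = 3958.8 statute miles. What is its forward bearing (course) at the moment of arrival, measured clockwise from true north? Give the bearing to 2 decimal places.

final bearing 333.86°

δ = 3466.2/3958.8 = 0.875568 rad (50.1664°).
With φ₁ = -70.207° = -1.225343 rad and θ = 250° = 4.363323 rad:
Destination latitude: φ₂ = arcsin( sin φ₁ cos δ + cos φ₁ sin δ cos θ ) = arcsin(-0.691653) = -43.761°.
Then Δλ = atan2(-0.244349, -0.010232) = -1.612645 rad, from sin θ sin δ cos φ₁ over cos δ − sin φ₁ sin φ₂.
λ₂ = λ₁ + Δλ = -123.581°.
The forward bearing on arrival equals the back-azimuth from the destination plus 180°.
Back-azimuth from P₂ (-43.76°, -123.58°) to P₁ (-70.21°, -31.18°), with Δλ' = λ₁ − λ₂ = 92.40°: atan2( sin Δλ' cos φ₁ , cos φ₂ sin φ₁ − sin φ₂ cos φ₁ cos Δλ' ) = 153.86°.
Final bearing = (153.86° + 180°) mod 360° = 333.86°.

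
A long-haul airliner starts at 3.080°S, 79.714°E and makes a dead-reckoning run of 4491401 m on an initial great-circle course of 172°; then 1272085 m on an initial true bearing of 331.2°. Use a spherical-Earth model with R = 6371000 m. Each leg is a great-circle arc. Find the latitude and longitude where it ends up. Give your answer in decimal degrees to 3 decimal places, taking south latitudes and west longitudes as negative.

latitude -32.751°, longitude 80.271°

Apply the spherical direct solution leg by leg, carrying full precision between legs.
Leg 1: from (-3.080°, 79.714°), δ = 4491401/6371000 = 0.704976 rad, θ = 172° → φ = -42.977°, λ = 86.795°.
Leg 2: from (-42.977°, 86.795°), δ = 1272085/6371000 = 0.199668 rad, θ = 331.2° → φ = -32.751°, λ = 80.271°.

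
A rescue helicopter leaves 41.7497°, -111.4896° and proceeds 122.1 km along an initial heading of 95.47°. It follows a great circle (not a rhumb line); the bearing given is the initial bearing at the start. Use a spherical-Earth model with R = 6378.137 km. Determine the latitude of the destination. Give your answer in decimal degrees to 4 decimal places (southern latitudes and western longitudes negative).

latitude 41.6359°

δ = 122.1/6378.137 = 0.019144 rad (1.0968°).
Converting: φ₁ = 0.728670 rad, θ = 1.666266 rad.
Applying the spherical law of cosines for sides, sin φ₂ = sin φ₁ cos δ + cos φ₁ sin δ cos θ = 0.664394, so φ₂ = 41.6359°.
For the longitude increment, Δλ = atan2( sin θ sin δ cos φ₁, cos δ − sin φ₁ sin φ₂ ) = atan2(0.014216, 0.557411) = 1.4610°.
λ₂ = λ₁ + Δλ = -110.0286°.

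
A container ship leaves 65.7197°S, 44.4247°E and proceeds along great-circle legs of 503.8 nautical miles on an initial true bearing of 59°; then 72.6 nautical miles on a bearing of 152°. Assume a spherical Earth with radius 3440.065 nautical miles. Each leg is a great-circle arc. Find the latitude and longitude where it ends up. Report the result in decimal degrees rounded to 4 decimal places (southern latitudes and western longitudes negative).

latitude -61.6237°, longitude 60.3631°

Apply the spherical direct solution leg by leg, carrying full precision between legs.
Leg 1: from (-65.7197°, 44.4247°), δ = 503.8/3440.065 = 0.146451 rad, θ = 59° → φ = -60.5613°, λ = 59.1686°.
Leg 2: from (-60.5613°, 59.1686°), δ = 72.6/3440.065 = 0.021104 rad, θ = 152° → φ = -61.6237°, λ = 60.3631°.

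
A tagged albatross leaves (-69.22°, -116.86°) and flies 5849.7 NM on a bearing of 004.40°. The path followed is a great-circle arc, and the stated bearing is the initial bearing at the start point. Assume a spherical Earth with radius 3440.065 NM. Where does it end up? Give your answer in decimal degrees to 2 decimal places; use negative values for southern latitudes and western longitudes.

latitude 28.14°, longitude -111.91°

δ = 5849.7/3440.065 = 1.700462 rad (97.4293°).
Start latitude φ₁ = -1.208117 rad; initial bearing θ = 0.076794 rad.
sin φ₂ = sin φ₁ cos δ + cos φ₁ sin δ cos θ = (-0.934950)(-0.129303) + (0.354781)(0.991605)(0.997053) = 0.471657
φ₂ = asin(0.471657) = 0.491169 rad = 28.14°.
Δλ = atan2( sin θ sin δ cos φ₁ , cos δ − sin φ₁ sin φ₂ ) = atan2(0.026990, 0.311673) = 0.086382 rad = 4.95°.
λ₂ = -116.86° + 4.95° = -111.91°.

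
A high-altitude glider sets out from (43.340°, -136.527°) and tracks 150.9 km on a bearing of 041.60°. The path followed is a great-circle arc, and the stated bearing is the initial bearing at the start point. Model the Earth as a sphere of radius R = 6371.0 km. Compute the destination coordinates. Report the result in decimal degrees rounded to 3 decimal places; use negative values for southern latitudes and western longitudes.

latitude 44.348°, longitude -135.267°

Angular distance δ = d/R = 150.9 / 6371 = 0.023685 rad.
Start latitude φ₁ = 0.756426 rad; initial bearing θ = 0.726057 rad.
Applying the spherical law of cosines for sides, sin φ₂ = sin φ₁ cos δ + cos φ₁ sin δ cos θ = 0.699014, so φ₂ = 44.348°.
For the longitude increment, Δλ = atan2( sin θ sin δ cos φ₁, cos δ − sin φ₁ sin φ₂ ) = atan2(0.011436, 0.519968) = 1.260°.
Hence λ₂ = -136.527° + 1.260° = -135.267°.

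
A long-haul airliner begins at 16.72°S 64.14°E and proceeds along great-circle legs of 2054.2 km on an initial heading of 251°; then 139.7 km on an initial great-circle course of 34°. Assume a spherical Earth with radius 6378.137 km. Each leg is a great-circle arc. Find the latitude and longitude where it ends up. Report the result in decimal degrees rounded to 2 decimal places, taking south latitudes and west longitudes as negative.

Apply the spherical direct solution leg by leg, carrying full precision between legs.
Leg 1: from (-16.72°, 64.14°), δ = 2054.2/6378.137 = 0.322069 rad, θ = 251° → φ = -21.81°, λ = 45.33°.
Leg 2: from (-21.81°, 45.33°), δ = 139.7/6378.137 = 0.021903 rad, θ = 34° → φ = -20.77°, λ = 46.08°.

latitude -20.77°, longitude 46.08°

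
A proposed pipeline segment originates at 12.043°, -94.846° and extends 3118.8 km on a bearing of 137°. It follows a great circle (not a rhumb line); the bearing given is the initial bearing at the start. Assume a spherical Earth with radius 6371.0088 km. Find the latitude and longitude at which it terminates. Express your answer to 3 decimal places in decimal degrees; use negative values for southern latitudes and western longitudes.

Central angle δ = d/R = 0.489530 rad.
With φ₁ = 12.043° = 0.210190 rad and θ = 137° = 2.391101 rad:
Applying the spherical law of cosines for sides, sin φ₂ = sin φ₁ cos δ + cos φ₁ sin δ cos θ = -0.152181, so φ₂ = -8.753°.
Then Δλ = atan2(0.313625, 0.914306) = 0.330443 rad, from sin θ sin δ cos φ₁ over cos δ − sin φ₁ sin φ₂.
λ₂ = -94.846° + 18.933° = -75.913°.

latitude -8.753°, longitude -75.913°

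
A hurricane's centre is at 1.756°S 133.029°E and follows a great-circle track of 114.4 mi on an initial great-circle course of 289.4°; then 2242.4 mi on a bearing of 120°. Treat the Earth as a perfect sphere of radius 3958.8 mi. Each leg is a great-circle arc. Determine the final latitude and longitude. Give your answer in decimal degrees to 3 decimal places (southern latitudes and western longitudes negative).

Apply the spherical direct solution leg by leg, carrying full precision between legs.
Leg 1: from (-1.756°, 133.029°), δ = 114.4/3958.8 = 0.028898 rad, θ = 289.4° → φ = -1.205°, λ = 131.467°.
Leg 2: from (-1.205°, 131.467°), δ = 2242.4/3958.8 = 0.566434 rad, θ = 120° → φ = -16.619°, λ = 160.479°.

latitude -16.619°, longitude 160.479°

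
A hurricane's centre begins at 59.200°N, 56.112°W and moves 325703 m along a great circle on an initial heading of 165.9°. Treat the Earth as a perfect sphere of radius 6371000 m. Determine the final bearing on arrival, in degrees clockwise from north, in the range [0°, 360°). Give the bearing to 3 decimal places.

Angular distance δ = d/R = 325703 / 6371000 = 0.051123 rad.
Converting: φ₁ = 1.033235 rad, θ = 2.895501 rad.
sin φ₂ = sin φ₁ cos δ + cos φ₁ sin δ cos θ = (0.858960)(0.998694) + (0.512043)(0.051100)(-0.969872) = 0.832460
φ₂ = asin(0.832460) = 0.983533 rad = 56.352°.
Δλ = atan2( sin θ sin δ cos φ₁ , cos δ − sin φ₁ sin φ₂ ) = atan2(0.006374, 0.283643) = 0.022469 rad = 1.287°.
Hence λ₂ = -56.112° + 1.287° = -54.825°.
The forward bearing on arrival equals the back-azimuth from the destination plus 180°.
Back-azimuth from P₂ (56.352°, -54.825°) to P₁ (59.200°, -56.112°), with Δλ' = λ₁ − λ₂ = -1.287°: atan2( sin Δλ' cos φ₁ , cos φ₂ sin φ₁ − sin φ₂ cos φ₁ cos Δλ' ) = 346.989°.
Final bearing = (346.989° + 180°) mod 360° = 166.989°.

final bearing 166.989°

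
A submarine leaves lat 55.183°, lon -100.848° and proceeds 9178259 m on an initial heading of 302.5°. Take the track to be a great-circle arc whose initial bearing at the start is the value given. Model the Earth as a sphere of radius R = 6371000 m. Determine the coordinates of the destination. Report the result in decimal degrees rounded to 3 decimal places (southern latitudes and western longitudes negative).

latitude 24.251°, longitude 145.672°

Angular distance δ = d/R = 9178259 / 6371000 = 1.440631 rad.
With φ₁ = 55.183° = 0.963125 rad and θ = 302.5° = 5.279621 rad:
Destination latitude: φ₂ = arcsin( sin φ₁ cos δ + cos φ₁ sin δ cos θ ) = arcsin(0.410742) = 24.251°.
For the longitude increment, Δλ = atan2( sin θ sin δ cos φ₁, cos δ − sin φ₁ sin φ₂ ) = atan2(-0.477467, -0.207412) = -113.480°.
λ₂ = -100.848° + -113.480° = -214.328°, normalized to (−180°, 180°] → 145.672°.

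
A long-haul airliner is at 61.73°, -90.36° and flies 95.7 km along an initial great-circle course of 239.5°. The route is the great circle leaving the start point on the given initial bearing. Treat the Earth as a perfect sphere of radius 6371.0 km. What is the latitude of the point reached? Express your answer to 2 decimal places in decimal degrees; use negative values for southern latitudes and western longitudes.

latitude 61.28°

Central angle δ = d/R = 0.015021 rad.
With φ₁ = 61.73° = 1.077392 rad and θ = 239.5° = 4.180064 rad:
Applying the spherical law of cosines for sides, sin φ₂ = sin φ₁ cos δ + cos φ₁ sin δ cos θ = 0.877015, so φ₂ = 61.28°.
Then Δλ = atan2(-0.006130, 0.227477) = -0.026940 rad, from sin θ sin δ cos φ₁ over cos δ − sin φ₁ sin φ₂.
Hence λ₂ = -90.36° + -1.54° = -91.90°.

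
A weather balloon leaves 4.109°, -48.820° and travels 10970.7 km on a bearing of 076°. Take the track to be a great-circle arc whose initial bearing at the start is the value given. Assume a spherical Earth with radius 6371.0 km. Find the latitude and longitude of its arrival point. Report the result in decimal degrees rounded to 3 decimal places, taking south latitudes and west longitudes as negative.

Central angle δ = d/R = 1.721975 rad.
With φ₁ = 4.109° = 0.071716 rad and θ = 76° = 1.326450 rad:
Destination latitude: φ₂ = arcsin( sin φ₁ cos δ + cos φ₁ sin δ cos θ ) = arcsin(0.227757) = 13.165°.
For the longitude increment, Δλ = atan2( sin θ sin δ cos φ₁, cos δ − sin φ₁ sin φ₂ ) = atan2(0.956763, -0.166923) = 99.897°.
λ₂ = -48.820° + 99.897° = 51.077°.

latitude 13.165°, longitude 51.077°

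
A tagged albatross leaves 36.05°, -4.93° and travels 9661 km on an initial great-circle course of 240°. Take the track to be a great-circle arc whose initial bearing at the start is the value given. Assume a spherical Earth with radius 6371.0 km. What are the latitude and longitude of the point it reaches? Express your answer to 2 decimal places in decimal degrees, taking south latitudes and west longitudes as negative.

The arc subtends δ = 9661/6371 = 1.516402 rad at the centre.
Converting: φ₁ = 0.629191 rad, θ = 4.188790 rad.
Destination latitude: φ₂ = arcsin( sin φ₁ cos δ + cos φ₁ sin δ cos θ ) = arcsin(-0.371659) = -21.82°.
Δλ = atan2( sin θ sin δ cos φ₁ , cos δ − sin φ₁ sin φ₂ ) = atan2(-0.699149, 0.273085) = -1.198423 rad = -68.66°.
λ₂ = λ₁ + Δλ = -73.59°.

latitude -21.82°, longitude -73.59°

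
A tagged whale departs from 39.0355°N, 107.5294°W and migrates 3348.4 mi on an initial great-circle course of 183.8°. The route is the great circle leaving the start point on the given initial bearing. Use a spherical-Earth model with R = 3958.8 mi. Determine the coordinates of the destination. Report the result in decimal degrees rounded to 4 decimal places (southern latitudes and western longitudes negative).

Angular distance δ = d/R = 3348.4 / 3958.8 = 0.845812 rad.
Start latitude φ₁ = 0.681298 rad; initial bearing θ = 3.207915 rad.
Applying the spherical law of cosines for sides, sin φ₂ = sin φ₁ cos δ + cos φ₁ sin δ cos θ = -0.162495, so φ₂ = -9.3517°.
Then Δλ = atan2(-0.038532, 0.765463) = -0.050296 rad, from sin θ sin δ cos φ₁ over cos δ − sin φ₁ sin φ₂.
λ₂ = -107.5294° + -2.8818° = -110.4112°.

latitude -9.3517°, longitude -110.4112°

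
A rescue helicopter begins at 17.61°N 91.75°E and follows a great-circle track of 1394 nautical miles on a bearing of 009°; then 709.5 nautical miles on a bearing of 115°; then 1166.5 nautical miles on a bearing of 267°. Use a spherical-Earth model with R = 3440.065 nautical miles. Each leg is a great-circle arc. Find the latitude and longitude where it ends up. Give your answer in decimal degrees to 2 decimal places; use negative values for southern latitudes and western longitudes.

latitude 31.52°, longitude 86.52°

Apply the spherical direct solution leg by leg, carrying full precision between legs.
Leg 1: from (17.61°, 91.75°), δ = 1394/3440.065 = 0.405225 rad, θ = 9° → φ = 40.48°, λ = 96.40°.
Leg 2: from (40.48°, 96.40°), δ = 709.5/3440.065 = 0.206246 rad, θ = 115° → φ = 34.72°, λ = 109.45°.
Leg 3: from (34.72°, 109.45°), δ = 1166.5/3440.065 = 0.339092 rad, θ = 267° → φ = 31.52°, λ = 86.52°.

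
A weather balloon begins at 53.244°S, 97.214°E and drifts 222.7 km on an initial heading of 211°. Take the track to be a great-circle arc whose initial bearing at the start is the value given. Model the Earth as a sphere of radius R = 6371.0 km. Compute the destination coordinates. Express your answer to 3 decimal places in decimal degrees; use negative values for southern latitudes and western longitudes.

latitude -54.948°, longitude 95.418°

Central angle δ = d/R = 0.034955 rad.
Start latitude φ₁ = -0.929283 rad; initial bearing θ = 3.682645 rad.
Applying the spherical law of cosines for sides, sin φ₂ = sin φ₁ cos δ + cos φ₁ sin δ cos θ = -0.818628, so φ₂ = -54.948°.
Δλ = atan2( sin θ sin δ cos φ₁ , cos δ − sin φ₁ sin φ₂ ) = atan2(-0.010771, 0.343512) = -0.031346 rad = -1.796°.
Hence λ₂ = 97.214° + -1.796° = 95.418°.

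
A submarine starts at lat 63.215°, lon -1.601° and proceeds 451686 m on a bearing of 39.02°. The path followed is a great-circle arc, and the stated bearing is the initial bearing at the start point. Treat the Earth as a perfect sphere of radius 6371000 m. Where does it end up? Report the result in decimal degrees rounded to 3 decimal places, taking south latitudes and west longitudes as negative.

latitude 66.243°, longitude 4.755°

The arc subtends δ = 451686/6371000 = 0.070897 rad at the centre.
With φ₁ = 63.215° = 1.103310 rad and θ = 39.02° = 0.681027 rad:
Applying the spherical law of cosines for sides, sin φ₂ = sin φ₁ cos δ + cos φ₁ sin δ cos θ = 0.915263, so φ₂ = 66.243°.
For the longitude increment, Δλ = atan2( sin θ sin δ cos φ₁, cos δ − sin φ₁ sin φ₂ ) = atan2(0.020098, 0.180429) = 6.356°.
Hence λ₂ = -1.601° + 6.356° = 4.755°.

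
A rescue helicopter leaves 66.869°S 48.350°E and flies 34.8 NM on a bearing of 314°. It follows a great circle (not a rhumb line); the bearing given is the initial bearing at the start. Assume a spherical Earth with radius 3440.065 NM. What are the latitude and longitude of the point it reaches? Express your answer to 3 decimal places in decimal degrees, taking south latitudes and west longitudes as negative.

latitude -66.463°, longitude 47.306°

Central angle δ = d/R = 0.010116 rad.
With φ₁ = -66.869° = -1.167084 rad and θ = 314° = 5.480334 rad:
Applying the spherical law of cosines for sides, sin φ₂ = sin φ₁ cos δ + cos φ₁ sin δ cos θ = -0.916802, so φ₂ = -66.463°.
For the longitude increment, Δλ = atan2( sin θ sin δ cos φ₁, cos δ − sin φ₁ sin φ₂ ) = atan2(-0.002859, 0.156850) = -1.044°.
λ₂ = 48.350° + -1.044° = 47.306°.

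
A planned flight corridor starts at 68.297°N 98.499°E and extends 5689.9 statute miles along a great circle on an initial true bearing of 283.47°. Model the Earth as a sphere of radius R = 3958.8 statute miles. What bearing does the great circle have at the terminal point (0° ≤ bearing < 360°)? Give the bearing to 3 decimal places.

final bearing 201.577°

δ = 5689.9/3958.8 = 1.437279 rad (82.3500°).
Converting: φ₁ = 1.192008 rad, θ = 4.947485 rad.
Applying the spherical law of cosines for sides, sin φ₂ = sin φ₁ cos δ + cos φ₁ sin δ cos θ = 0.209057, so φ₂ = 12.067°.
Δλ = atan2( sin θ sin δ cos φ₁ , cos δ − sin φ₁ sin φ₂ ) = atan2(-0.356422, -0.061116) = -1.740616 rad = -99.730°.
Hence λ₂ = 98.499° + -99.730° = -1.231°.
The forward bearing on arrival equals the back-azimuth from the destination plus 180°.
Back-azimuth from P₂ (12.067°, -1.231°) to P₁ (68.297°, 98.499°), with Δλ' = λ₁ − λ₂ = 99.730°: atan2( sin Δλ' cos φ₁ , cos φ₂ sin φ₁ − sin φ₂ cos φ₁ cos Δλ' ) = 21.577°.
Final bearing = (21.577° + 180°) mod 360° = 201.577°.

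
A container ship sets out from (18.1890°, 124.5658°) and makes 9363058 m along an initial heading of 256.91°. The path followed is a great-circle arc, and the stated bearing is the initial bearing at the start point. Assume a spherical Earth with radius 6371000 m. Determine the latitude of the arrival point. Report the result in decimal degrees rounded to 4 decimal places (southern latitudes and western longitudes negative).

Central angle δ = d/R = 1.469637 rad.
Converting: φ₁ = 0.317458 rad, θ = 4.483925 rad.
Destination latitude: φ₂ = arcsin( sin φ₁ cos δ + cos φ₁ sin δ cos θ ) = arcsin(-0.182541) = -10.5178°.
Δλ = atan2( sin θ sin δ cos φ₁ , cos δ − sin φ₁ sin φ₂ ) = atan2(-0.920615, 0.157967) = -1.400862 rad = -80.2635°.
λ₂ = λ₁ + Δλ = 44.3023°.

latitude -10.5178°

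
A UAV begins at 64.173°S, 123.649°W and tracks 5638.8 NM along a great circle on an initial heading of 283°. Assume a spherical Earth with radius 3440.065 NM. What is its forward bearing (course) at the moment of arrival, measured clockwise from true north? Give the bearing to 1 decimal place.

Angular distance δ = d/R = 5638.8 / 3440.065 = 1.639155 rad.
Start latitude φ₁ = -1.120030 rad; initial bearing θ = 4.939282 rad.
Destination latitude: φ₂ = arcsin( sin φ₁ cos δ + cos φ₁ sin δ cos θ ) = arcsin(0.159255) = 9.164°.
For the longitude increment, Δλ = atan2( sin θ sin δ cos φ₁, cos δ − sin φ₁ sin φ₂ ) = atan2(-0.423498, 0.075042) = -79.952°.
λ₂ = -123.649° + -79.952° = -203.601°, normalized to (−180°, 180°] → 156.399°.
The forward bearing on arrival equals the back-azimuth from the destination plus 180°.
Back-azimuth from P₂ (9.2°, 156.4°) to P₁ (-64.2°, -123.6°), with Δλ' = λ₁ − λ₂ = -280.0°: atan2( sin Δλ' cos φ₁ , cos φ₂ sin φ₁ − sin φ₂ cos φ₁ cos Δλ' ) = 154.5°.
Final bearing = (154.5° + 180°) mod 360° = 334.5°.

final bearing 334.5°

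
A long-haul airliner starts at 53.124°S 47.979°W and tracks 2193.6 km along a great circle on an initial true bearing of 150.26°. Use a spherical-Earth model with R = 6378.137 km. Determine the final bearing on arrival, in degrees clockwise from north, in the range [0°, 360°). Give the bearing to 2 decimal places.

δ = 2193.6/6378.137 = 0.343925 rad (19.7054°).
Start latitude φ₁ = -0.927189 rad; initial bearing θ = 2.622532 rad.
Destination latitude: φ₂ = arcsin( sin φ₁ cos δ + cos φ₁ sin δ cos θ ) = arcsin(-0.928779) = -68.245°.
Δλ = atan2( sin θ sin δ cos φ₁ , cos δ − sin φ₁ sin φ₂ ) = atan2(0.100374, 0.198475) = 0.468217 rad = 26.827°.
λ₂ = -47.979° + 26.827° = -21.152°.
The forward bearing on arrival equals the back-azimuth from the destination plus 180°.
Back-azimuth from P₂ (-68.25°, -21.15°) to P₁ (-53.12°, -47.98°), with Δλ' = λ₁ − λ₂ = -26.83°: atan2( sin Δλ' cos φ₁ , cos φ₂ sin φ₁ − sin φ₂ cos φ₁ cos Δλ' ) = 306.57°.
Final bearing = (306.57° + 180°) mod 360° = 126.57°.

final bearing 126.57°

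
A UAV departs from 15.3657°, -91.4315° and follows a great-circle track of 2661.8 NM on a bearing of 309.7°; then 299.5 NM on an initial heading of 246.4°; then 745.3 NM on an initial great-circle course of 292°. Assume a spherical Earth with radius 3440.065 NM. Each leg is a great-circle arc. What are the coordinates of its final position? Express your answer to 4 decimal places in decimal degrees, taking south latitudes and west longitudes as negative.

Apply the spherical direct solution leg by leg, carrying full precision between legs.
Leg 1: from (15.3657°, -91.4315°), δ = 2661.8/3440.065 = 0.773764 rad, θ = 309.7° → φ = 38.3140°, λ = -134.6885°.
Leg 2: from (38.3140°, -134.6885°), δ = 299.5/3440.065 = 0.087062 rad, θ = 246.4° → φ = 36.1789°, λ = -140.3537°.
Leg 3: from (36.1789°, -140.3537°), δ = 745.3/3440.065 = 0.216653 rad, θ = 292° → φ = 39.9043°, λ = -155.4128°.

latitude 39.9043°, longitude -155.4128°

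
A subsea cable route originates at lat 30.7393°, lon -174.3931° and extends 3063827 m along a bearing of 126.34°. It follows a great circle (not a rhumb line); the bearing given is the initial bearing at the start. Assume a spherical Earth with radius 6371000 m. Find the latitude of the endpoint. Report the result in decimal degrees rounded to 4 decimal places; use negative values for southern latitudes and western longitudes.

δ = 3063827/6371000 = 0.480902 rad (27.5537°).
Converting: φ₁ = 0.536502 rad, θ = 2.205049 rad.
Applying the spherical law of cosines for sides, sin φ₂ = sin φ₁ cos δ + cos φ₁ sin δ cos θ = 0.217558, so φ₂ = 12.5657°.
Δλ = atan2( sin θ sin δ cos φ₁ , cos δ − sin φ₁ sin φ₂ ) = atan2(0.320263, 0.775377) = 0.391698 rad = 22.4426°.
Hence λ₂ = -174.3931° + 22.4426° = -151.9505°.

latitude 12.5657°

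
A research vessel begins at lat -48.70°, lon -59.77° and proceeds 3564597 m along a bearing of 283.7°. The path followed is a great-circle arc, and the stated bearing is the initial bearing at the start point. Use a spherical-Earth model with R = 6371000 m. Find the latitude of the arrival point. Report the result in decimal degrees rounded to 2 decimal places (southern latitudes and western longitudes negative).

latitude -33.62°

δ = 3564597/6371000 = 0.559504 rad (32.0572°).
With φ₁ = -48.70° = -0.849975 rad and θ = 283.7° = 4.951499 rad:
sin φ₂ = sin φ₁ cos δ + cos φ₁ sin δ cos θ = (-0.751264)(0.847519) + (0.660002)(0.530765)(0.236838) = -0.553745
φ₂ = asin(-0.553745) = -0.586855 rad = -33.62°.
For the longitude increment, Δλ = atan2( sin θ sin δ cos φ₁, cos δ − sin φ₁ sin φ₂ ) = atan2(-0.340340, 0.431510) = -38.26°.
λ₂ = λ₁ + Δλ = -98.03°.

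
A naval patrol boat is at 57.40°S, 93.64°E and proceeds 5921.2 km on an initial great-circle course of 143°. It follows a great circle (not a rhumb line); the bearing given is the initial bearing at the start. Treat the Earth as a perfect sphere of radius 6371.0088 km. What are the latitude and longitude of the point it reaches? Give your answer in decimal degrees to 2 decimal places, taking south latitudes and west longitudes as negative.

latitude -58.08°, longitude -152.16°

Angular distance δ = d/R = 5921.2 / 6371.0088 = 0.929398 rad.
Start latitude φ₁ = -1.001819 rad; initial bearing θ = 2.495821 rad.
Destination latitude: φ₂ = arcsin( sin φ₁ cos δ + cos φ₁ sin δ cos θ ) = arcsin(-0.848821) = -58.08°.
Δλ = atan2( sin θ sin δ cos φ₁ , cos δ − sin φ₁ sin φ₂ ) = atan2(0.259801, -0.116774) = 1.993214 rad = 114.20°.
λ₂ = 93.64° + 114.20° = 207.84°, normalized to (−180°, 180°] → -152.16°.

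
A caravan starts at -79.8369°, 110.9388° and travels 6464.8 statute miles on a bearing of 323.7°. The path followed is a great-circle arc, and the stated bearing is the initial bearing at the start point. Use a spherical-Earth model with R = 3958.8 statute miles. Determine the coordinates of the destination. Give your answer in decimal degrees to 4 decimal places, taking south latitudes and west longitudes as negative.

Central angle δ = d/R = 1.633020 rad.
With φ₁ = -79.8369° = -1.393417 rad and θ = 323.7° = 5.649631 rad:
sin φ₂ = sin φ₁ cos δ + cos φ₁ sin δ cos θ = (-0.984309)(-0.062184) + (0.176451)(0.998065)(0.805928) = 0.203139
φ₂ = asin(0.203139) = 0.204563 rad = 11.7206°.
Δλ = atan2( sin θ sin δ cos φ₁ , cos δ − sin φ₁ sin φ₂ ) = atan2(-0.104259, 0.137768) = -0.647820 rad = -37.1174°.
λ₂ = λ₁ + Δλ = 73.8214°.

latitude 11.7206°, longitude 73.8214°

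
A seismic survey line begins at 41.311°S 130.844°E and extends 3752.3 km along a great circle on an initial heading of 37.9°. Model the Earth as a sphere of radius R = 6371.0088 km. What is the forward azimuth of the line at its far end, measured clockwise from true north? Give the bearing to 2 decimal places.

Angular distance δ = d/R = 3752.3 / 6371.0088 = 0.588965 rad.
Converting: φ₁ = -0.721013 rad, θ = 0.661480 rad.
Destination latitude: φ₂ = arcsin( sin φ₁ cos δ + cos φ₁ sin δ cos θ ) = arcsin(-0.219671) = -12.690°.
Δλ = atan2( sin θ sin δ cos φ₁ , cos δ − sin φ₁ sin φ₂ ) = atan2(0.256315, 0.686501) = 0.357336 rad = 20.474°.
Hence λ₂ = 130.844° + 20.474° = 151.318°.
The forward bearing on arrival equals the back-azimuth from the destination plus 180°.
Back-azimuth from P₂ (-12.69°, 151.32°) to P₁ (-41.31°, 130.84°), with Δλ' = λ₁ − λ₂ = -20.47°: atan2( sin Δλ' cos φ₁ , cos φ₂ sin φ₁ − sin φ₂ cos φ₁ cos Δλ' ) = 208.23°.
Final bearing = (208.23° + 180°) mod 360° = 28.23°.

final bearing 28.23°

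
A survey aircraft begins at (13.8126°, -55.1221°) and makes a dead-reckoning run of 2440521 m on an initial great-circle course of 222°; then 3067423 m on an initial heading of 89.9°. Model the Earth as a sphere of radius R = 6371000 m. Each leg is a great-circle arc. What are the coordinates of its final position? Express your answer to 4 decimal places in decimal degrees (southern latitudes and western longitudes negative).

latitude -2.4066°, longitude -42.0104°

Apply the spherical direct solution leg by leg, carrying full precision between legs.
Leg 1: from (13.8126°, -55.1221°), δ = 2440521/6371000 = 0.383067 rad, θ = 222° → φ = -2.7677°, λ = -69.6228°.
Leg 2: from (-2.7677°, -69.6228°), δ = 3067423/6371000 = 0.481466 rad, θ = 89.9° → φ = -2.4066°, λ = -42.0104°.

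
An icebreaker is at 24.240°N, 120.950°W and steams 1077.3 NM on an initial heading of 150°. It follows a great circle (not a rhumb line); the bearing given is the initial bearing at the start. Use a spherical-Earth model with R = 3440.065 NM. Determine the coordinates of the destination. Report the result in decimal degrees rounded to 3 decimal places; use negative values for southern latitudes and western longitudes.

latitude 8.472°, longitude -111.991°

Central angle δ = d/R = 0.313163 rad.
With φ₁ = 24.240° = 0.423068 rad and θ = 150° = 2.617994 rad:
Destination latitude: φ₂ = arcsin( sin φ₁ cos δ + cos φ₁ sin δ cos θ ) = arcsin(0.147318) = 8.472°.
Δλ = atan2( sin θ sin δ cos φ₁ , cos δ − sin φ₁ sin φ₂ ) = atan2(0.140454, 0.890881) = 0.156370 rad = 8.959°.
λ₂ = λ₁ + Δλ = -111.991°.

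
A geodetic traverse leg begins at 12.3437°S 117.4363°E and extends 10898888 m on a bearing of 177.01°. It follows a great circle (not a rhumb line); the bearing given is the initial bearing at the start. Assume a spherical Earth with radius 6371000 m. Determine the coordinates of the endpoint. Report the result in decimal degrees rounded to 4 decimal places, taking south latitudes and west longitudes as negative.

latitude -69.4245°, longitude -71.0152°

Central angle δ = d/R = 1.710703 rad.
Start latitude φ₁ = -0.215438 rad; initial bearing θ = 3.089407 rad.
Applying the spherical law of cosines for sides, sin φ₂ = sin φ₁ cos δ + cos φ₁ sin δ cos θ = -0.936210, so φ₂ = -69.4245°.
Δλ = atan2( sin θ sin δ cos φ₁ , cos δ − sin φ₁ sin φ₂ ) = atan2(0.050458, -0.339589) = 2.994087 rad = 171.5485°.
λ₂ = 117.4363° + 171.5485° = 288.9848°, normalized to (−180°, 180°] → -71.0152°.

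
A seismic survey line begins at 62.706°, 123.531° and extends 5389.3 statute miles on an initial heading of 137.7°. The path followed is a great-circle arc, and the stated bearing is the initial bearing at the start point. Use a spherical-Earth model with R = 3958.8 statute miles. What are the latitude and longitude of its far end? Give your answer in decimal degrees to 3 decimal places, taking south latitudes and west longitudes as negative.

latitude -8.452°, longitude 165.254°

δ = 5389.3/3958.8 = 1.361347 rad (77.9994°).
Converting: φ₁ = 1.094426 rad, θ = 2.403318 rad.
Destination latitude: φ₂ = arcsin( sin φ₁ cos δ + cos φ₁ sin δ cos θ ) = arcsin(-0.146978) = -8.452°.
For the longitude increment, Δλ = atan2( sin θ sin δ cos φ₁, cos δ − sin φ₁ sin φ₂ ) = atan2(0.301870, 0.338536) = 41.723°.
λ₂ = 123.531° + 41.723° = 165.254°.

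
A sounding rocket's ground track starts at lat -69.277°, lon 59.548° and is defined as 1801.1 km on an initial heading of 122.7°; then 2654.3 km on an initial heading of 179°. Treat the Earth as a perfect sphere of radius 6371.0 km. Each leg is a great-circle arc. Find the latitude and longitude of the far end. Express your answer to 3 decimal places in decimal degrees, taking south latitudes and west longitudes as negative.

Apply the spherical direct solution leg by leg, carrying full precision between legs.
Leg 1: from (-69.277°, 59.548°), δ = 1801.1/6371 = 0.282703 rad, θ = 122.7° → φ = -72.083°, λ = 109.280°.
Leg 2: from (-72.083°, 109.280°), δ = 2654.3/6371 = 0.416622 rad, θ = 179° → φ = -84.036°, λ = -74.618°.

latitude -84.036°, longitude -74.618°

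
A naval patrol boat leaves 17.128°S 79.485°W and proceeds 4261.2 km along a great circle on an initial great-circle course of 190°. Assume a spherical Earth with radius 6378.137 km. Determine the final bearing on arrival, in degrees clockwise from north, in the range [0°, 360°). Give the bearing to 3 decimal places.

final bearing 196.609°

δ = 4261.2/6378.137 = 0.668095 rad (38.2790°).
Converting: φ₁ = -0.298940 rad, θ = 3.316126 rad.
sin φ₂ = sin φ₁ cos δ + cos φ₁ sin δ cos θ = (-0.294507)(0.785003) + (0.955649)(0.619492)(-0.984808) = -0.814212
φ₂ = asin(-0.814212) = -0.951370 rad = -54.509°.
For the longitude increment, Δλ = atan2( sin θ sin δ cos φ₁, cos δ − sin φ₁ sin φ₂ ) = atan2(-0.102803, 0.545212) = -10.678°.
λ₂ = λ₁ + Δλ = -90.163°.
The forward bearing on arrival equals the back-azimuth from the destination plus 180°.
Back-azimuth from P₂ (-54.509°, -90.163°) to P₁ (-17.128°, -79.485°), with Δλ' = λ₁ − λ₂ = 10.678°: atan2( sin Δλ' cos φ₁ , cos φ₂ sin φ₁ − sin φ₂ cos φ₁ cos Δλ' ) = 16.609°.
Final bearing = (16.609° + 180°) mod 360° = 196.609°.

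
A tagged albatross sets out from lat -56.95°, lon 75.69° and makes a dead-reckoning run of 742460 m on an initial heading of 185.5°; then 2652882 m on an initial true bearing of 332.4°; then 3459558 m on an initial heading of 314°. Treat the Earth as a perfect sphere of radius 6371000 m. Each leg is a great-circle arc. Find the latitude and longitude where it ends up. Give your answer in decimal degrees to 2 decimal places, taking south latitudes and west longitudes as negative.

latitude -17.16°, longitude 36.92°

Apply the spherical direct solution leg by leg, carrying full precision between legs.
Leg 1: from (-56.95°, 75.69°), δ = 742460/6371000 = 0.116537 rad, θ = 185.5° → φ = -63.59°, λ = 74.25°.
Leg 2: from (-63.59°, 74.25°), δ = 2652882/6371000 = 0.416400 rad, θ = 332.4° → φ = -41.27°, λ = 59.82°.
Leg 3: from (-41.27°, 59.82°), δ = 3459558/6371000 = 0.543016 rad, θ = 314° → φ = -17.16°, λ = 36.92°.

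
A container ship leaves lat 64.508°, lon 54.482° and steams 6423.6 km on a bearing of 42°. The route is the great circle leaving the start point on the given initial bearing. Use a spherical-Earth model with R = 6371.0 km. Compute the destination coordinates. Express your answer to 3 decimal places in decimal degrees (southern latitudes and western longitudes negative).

Central angle δ = d/R = 1.008256 rad.
Converting: φ₁ = 1.125877 rad, θ = 0.733038 rad.
sin φ₂ = sin φ₁ cos δ + cos φ₁ sin δ cos θ = (0.902645)(0.533337) + (0.430385)(0.845903)(0.743145) = 0.751966
φ₂ = asin(0.751966) = 0.851040 rad = 48.761°.
Then Δλ = atan2(0.243606, -0.145422) = 2.108974 rad, from sin θ sin δ cos φ₁ over cos δ − sin φ₁ sin φ₂.
λ₂ = λ₁ + Δλ = 175.317°.

latitude 48.761°, longitude 175.317°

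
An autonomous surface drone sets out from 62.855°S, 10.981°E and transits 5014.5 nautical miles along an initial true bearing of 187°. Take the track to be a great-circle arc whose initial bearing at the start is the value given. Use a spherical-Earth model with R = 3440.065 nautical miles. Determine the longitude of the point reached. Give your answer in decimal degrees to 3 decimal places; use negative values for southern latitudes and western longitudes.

Angular distance δ = d/R = 5014.5 / 3440.065 = 1.457676 rad.
With φ₁ = -62.855° = -1.097027 rad and θ = 187° = 3.263766 rad:
sin φ₂ = sin φ₁ cos δ + cos φ₁ sin δ cos θ = (-0.889855)(0.112879) + (0.456244)(0.993609)(-0.992546) = -0.550395
φ₂ = asin(-0.550395) = -0.582837 rad = -33.394°.
For the longitude increment, Δλ = atan2( sin θ sin δ cos φ₁, cos δ − sin φ₁ sin φ₂ ) = atan2(-0.055247, -0.376892) = -171.661°.
λ₂ = λ₁ + Δλ = -160.680°.

longitude -160.680°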